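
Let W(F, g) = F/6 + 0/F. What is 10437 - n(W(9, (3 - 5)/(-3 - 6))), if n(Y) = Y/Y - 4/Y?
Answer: 31316/3 ≈ 10439.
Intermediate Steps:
W(F, g) = F/6 (W(F, g) = F*(⅙) + 0 = F/6 + 0 = F/6)
n(Y) = 1 - 4/Y
10437 - n(W(9, (3 - 5)/(-3 - 6))) = 10437 - (-4 + (⅙)*9)/((⅙)*9) = 10437 - (-4 + 3/2)/3/2 = 10437 - 2*(-5)/(3*2) = 10437 - 1*(-5/3) = 10437 + 5/3 = 31316/3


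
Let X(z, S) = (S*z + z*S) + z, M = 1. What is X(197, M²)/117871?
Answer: 591/117871 ≈ 0.0050140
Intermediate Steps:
X(z, S) = z + 2*S*z (X(z, S) = (S*z + S*z) + z = 2*S*z + z = z + 2*S*z)
X(197, M²)/117871 = (197*(1 + 2*1²))/117871 = (197*(1 + 2*1))*(1/117871) = (197*(1 + 2))*(1/117871) = (197*3)*(1/117871) = 591*(1/117871) = 591/117871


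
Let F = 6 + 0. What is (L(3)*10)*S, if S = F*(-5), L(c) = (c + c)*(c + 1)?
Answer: -7200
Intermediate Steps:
F = 6
L(c) = 2*c*(1 + c) (L(c) = (2*c)*(1 + c) = 2*c*(1 + c))
S = -30 (S = 6*(-5) = -30)
(L(3)*10)*S = ((2*3*(1 + 3))*10)*(-30) = ((2*3*4)*10)*(-30) = (24*10)*(-30) = 240*(-30) = -7200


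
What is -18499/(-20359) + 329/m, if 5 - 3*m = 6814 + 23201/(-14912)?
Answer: 225462146171/295242166559 ≈ 0.76365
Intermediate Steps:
m = -101512607/44736 (m = 5/3 - (6814 + 23201/(-14912))/3 = 5/3 - (6814 + 23201*(-1/14912))/3 = 5/3 - (6814 - 23201/14912)/3 = 5/3 - ⅓*101587167/14912 = 5/3 - 33862389/14912 = -101512607/44736 ≈ -2269.1)
-18499/(-20359) + 329/m = -18499/(-20359) + 329/(-101512607/44736) = -18499*(-1/20359) + 329*(-44736/101512607) = 18499/20359 - 2102592/14501801 = 225462146171/295242166559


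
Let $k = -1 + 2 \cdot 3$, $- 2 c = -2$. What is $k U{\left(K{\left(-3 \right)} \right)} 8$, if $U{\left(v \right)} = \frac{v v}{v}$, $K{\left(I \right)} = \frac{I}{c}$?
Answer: $-120$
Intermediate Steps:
$c = 1$ ($c = \left(- \frac{1}{2}\right) \left(-2\right) = 1$)
$K{\left(I \right)} = I$ ($K{\left(I \right)} = \frac{I}{1} = I 1 = I$)
$U{\left(v \right)} = v$ ($U{\left(v \right)} = \frac{v^{2}}{v} = v$)
$k = 5$ ($k = -1 + 6 = 5$)
$k U{\left(K{\left(-3 \right)} \right)} 8 = 5 \left(-3\right) 8 = \left(-15\right) 8 = -120$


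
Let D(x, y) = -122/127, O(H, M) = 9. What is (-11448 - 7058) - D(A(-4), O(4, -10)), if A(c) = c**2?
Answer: -2350140/127 ≈ -18505.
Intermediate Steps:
D(x, y) = -122/127 (D(x, y) = -122*1/127 = -122/127)
(-11448 - 7058) - D(A(-4), O(4, -10)) = (-11448 - 7058) - 1*(-122/127) = -18506 + 122/127 = -2350140/127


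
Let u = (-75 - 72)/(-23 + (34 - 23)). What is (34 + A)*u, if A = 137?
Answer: 8379/4 ≈ 2094.8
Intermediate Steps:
u = 49/4 (u = -147/(-23 + 11) = -147/(-12) = -147*(-1/12) = 49/4 ≈ 12.250)
(34 + A)*u = (34 + 137)*(49/4) = 171*(49/4) = 8379/4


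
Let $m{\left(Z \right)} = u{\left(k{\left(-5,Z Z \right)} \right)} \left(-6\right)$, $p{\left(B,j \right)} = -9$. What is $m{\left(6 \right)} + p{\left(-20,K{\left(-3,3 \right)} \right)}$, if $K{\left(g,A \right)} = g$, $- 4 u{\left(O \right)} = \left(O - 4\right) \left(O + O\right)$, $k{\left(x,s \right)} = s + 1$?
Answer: $3654$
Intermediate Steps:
$k{\left(x,s \right)} = 1 + s$
$u{\left(O \right)} = - \frac{O \left(-4 + O\right)}{2}$ ($u{\left(O \right)} = - \frac{\left(O - 4\right) \left(O + O\right)}{4} = - \frac{\left(-4 + O\right) 2 O}{4} = - \frac{2 O \left(-4 + O\right)}{4} = - \frac{O \left(-4 + O\right)}{2}$)
$m{\left(Z \right)} = - 3 \left(1 + Z^{2}\right) \left(3 - Z^{2}\right)$ ($m{\left(Z \right)} = \frac{\left(1 + Z Z\right) \left(4 - \left(1 + Z Z\right)\right)}{2} \left(-6\right) = \frac{\left(1 + Z^{2}\right) \left(4 - \left(1 + Z^{2}\right)\right)}{2} \left(-6\right) = \frac{\left(1 + Z^{2}\right) \left(3 - Z^{2}\right)}{2} \left(-6\right) = - 3 \left(1 + Z^{2}\right) \left(3 - Z^{2}\right)$)
$m{\left(6 \right)} + p{\left(-20,K{\left(-3,3 \right)} \right)} = 3 \left(1 + 6^{2}\right) \left(-3 + 6^{2}\right) - 9 = 3 \left(1 + 36\right) \left(-3 + 36\right) - 9 = 3 \cdot 37 \cdot 33 - 9 = 3663 - 9 = 3654$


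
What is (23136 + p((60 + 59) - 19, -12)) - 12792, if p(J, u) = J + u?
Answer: 10432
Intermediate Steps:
(23136 + p((60 + 59) - 19, -12)) - 12792 = (23136 + (((60 + 59) - 19) - 12)) - 12792 = (23136 + ((119 - 19) - 12)) - 12792 = (23136 + (100 - 12)) - 12792 = (23136 + 88) - 12792 = 23224 - 12792 = 10432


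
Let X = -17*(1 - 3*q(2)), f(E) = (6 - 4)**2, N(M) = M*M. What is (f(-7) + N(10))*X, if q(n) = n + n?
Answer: 19448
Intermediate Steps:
q(n) = 2*n
N(M) = M**2
f(E) = 4 (f(E) = 2**2 = 4)
X = 187 (X = -17*(1 - 6*2) = -17*(1 - 3*4) = -17*(1 - 12) = -17*(-11) = 187)
(f(-7) + N(10))*X = (4 + 10**2)*187 = (4 + 100)*187 = 104*187 = 19448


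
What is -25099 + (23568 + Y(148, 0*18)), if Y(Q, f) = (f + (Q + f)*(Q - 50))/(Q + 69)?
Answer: -45389/31 ≈ -1464.2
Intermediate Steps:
Y(Q, f) = (f + (-50 + Q)*(Q + f))/(69 + Q) (Y(Q, f) = (f + (Q + f)*(-50 + Q))/(69 + Q) = (f + (-50 + Q)*(Q + f))/(69 + Q))
-25099 + (23568 + Y(148, 0*18)) = -25099 + (23568 + (148² - 50*148 - 0*18 + 148*(0*18))/(69 + 148)) = -25099 + (23568 + (21904 - 7400 - 49*0 + 148*0)/217) = -25099 + (23568 + (21904 - 7400 + 0 + 0)/217) = -25099 + (23568 + (1/217)*14504) = -25099 + (23568 + 2072/31) = -25099 + 732680/31 = -45389/31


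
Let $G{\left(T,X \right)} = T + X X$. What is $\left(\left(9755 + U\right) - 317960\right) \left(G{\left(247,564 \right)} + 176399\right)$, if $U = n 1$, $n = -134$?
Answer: $-152548253538$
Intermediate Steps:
$G{\left(T,X \right)} = T + X^{2}$
$U = -134$ ($U = \left(-134\right) 1 = -134$)
$\left(\left(9755 + U\right) - 317960\right) \left(G{\left(247,564 \right)} + 176399\right) = \left(\left(9755 - 134\right) - 317960\right) \left(\left(247 + 564^{2}\right) + 176399\right) = \left(9621 - 317960\right) \left(\left(247 + 318096\right) + 176399\right) = - 308339 \left(318343 + 176399\right) = \left(-308339\right) 494742 = -152548253538$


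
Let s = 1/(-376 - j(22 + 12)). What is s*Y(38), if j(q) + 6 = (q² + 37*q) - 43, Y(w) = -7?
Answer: 7/2741 ≈ 0.0025538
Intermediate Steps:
j(q) = -49 + q² + 37*q (j(q) = -6 + ((q² + 37*q) - 43) = -6 + (-43 + q² + 37*q) = -49 + q² + 37*q)
s = -1/2741 (s = 1/(-376 - (-49 + (22 + 12)² + 37*(22 + 12))) = 1/(-376 - (-49 + 34² + 37*34)) = 1/(-376 - (-49 + 1156 + 1258)) = 1/(-376 - 1*2365) = 1/(-376 - 2365) = 1/(-2741) = -1/2741 ≈ -0.00036483)
s*Y(38) = -1/2741*(-7) = 7/2741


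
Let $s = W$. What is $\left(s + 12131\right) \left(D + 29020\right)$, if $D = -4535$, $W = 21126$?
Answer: $814297645$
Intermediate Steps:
$s = 21126$
$\left(s + 12131\right) \left(D + 29020\right) = \left(21126 + 12131\right) \left(-4535 + 29020\right) = 33257 \cdot 24485 = 814297645$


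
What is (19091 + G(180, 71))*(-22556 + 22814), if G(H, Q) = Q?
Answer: 4943796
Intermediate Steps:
(19091 + G(180, 71))*(-22556 + 22814) = (19091 + 71)*(-22556 + 22814) = 19162*258 = 4943796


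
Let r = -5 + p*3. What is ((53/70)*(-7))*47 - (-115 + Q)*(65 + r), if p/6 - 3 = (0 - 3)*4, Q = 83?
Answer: -35131/10 ≈ -3513.1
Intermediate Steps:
p = -54 (p = 18 + 6*((0 - 3)*4) = 18 + 6*(-3*4) = 18 + 6*(-12) = 18 - 72 = -54)
r = -167 (r = -5 - 54*3 = -5 - 162 = -167)
((53/70)*(-7))*47 - (-115 + Q)*(65 + r) = ((53/70)*(-7))*47 - (-115 + 83)*(65 - 167) = ((53*(1/70))*(-7))*47 - (-32)*(-102) = ((53/70)*(-7))*47 - 1*3264 = -53/10*47 - 3264 = -2491/10 - 3264 = -35131/10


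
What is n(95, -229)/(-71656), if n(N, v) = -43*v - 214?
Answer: -57/424 ≈ -0.13443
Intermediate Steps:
n(N, v) = -214 - 43*v
n(95, -229)/(-71656) = (-214 - 43*(-229))/(-71656) = (-214 + 9847)*(-1/71656) = 9633*(-1/71656) = -57/424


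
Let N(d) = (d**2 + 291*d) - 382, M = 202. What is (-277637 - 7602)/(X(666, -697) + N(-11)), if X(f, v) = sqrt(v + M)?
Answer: 329165806/3995313 + 285239*I*sqrt(55)/3995313 ≈ 82.388 + 0.52947*I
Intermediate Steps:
N(d) = -382 + d**2 + 291*d
X(f, v) = sqrt(202 + v) (X(f, v) = sqrt(v + 202) = sqrt(202 + v))
(-277637 - 7602)/(X(666, -697) + N(-11)) = (-277637 - 7602)/(sqrt(202 - 697) + (-382 + (-11)**2 + 291*(-11))) = -285239/(sqrt(-495) + (-382 + 121 - 3201)) = -285239/(3*I*sqrt(55) - 3462) = -285239/(-3462 + 3*I*sqrt(55))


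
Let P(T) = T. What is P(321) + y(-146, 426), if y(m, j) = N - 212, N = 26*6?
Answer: 265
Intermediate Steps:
N = 156
y(m, j) = -56 (y(m, j) = 156 - 212 = -56)
P(321) + y(-146, 426) = 321 - 56 = 265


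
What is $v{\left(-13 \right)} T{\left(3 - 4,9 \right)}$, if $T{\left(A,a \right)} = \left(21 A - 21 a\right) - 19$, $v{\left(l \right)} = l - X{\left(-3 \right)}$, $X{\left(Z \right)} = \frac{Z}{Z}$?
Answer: $3206$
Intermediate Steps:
$X{\left(Z \right)} = 1$
$v{\left(l \right)} = -1 + l$ ($v{\left(l \right)} = l - 1 = -1 + l$)
$T{\left(A,a \right)} = -19 - 21 a + 21 A$ ($T{\left(A,a \right)} = \left(- 21 a + 21 A\right) - 19 = -19 - 21 a + 21 A$)
$v{\left(-13 \right)} T{\left(3 - 4,9 \right)} = \left(-1 - 13\right) \left(-19 - 189 + 21 \left(3 - 4\right)\right) = - 14 \left(-19 - 189 + 21 \left(-1\right)\right) = - 14 \left(-19 - 189 - 21\right) = \left(-14\right) \left(-229\right) = 3206$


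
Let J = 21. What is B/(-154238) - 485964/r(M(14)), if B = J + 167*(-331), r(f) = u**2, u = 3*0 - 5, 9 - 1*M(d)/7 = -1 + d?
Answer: -37476367016/1927975 ≈ -19438.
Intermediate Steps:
M(d) = 70 - 7*d (M(d) = 63 - 7*(-1 + d) = 63 + (7 - 7*d) = 70 - 7*d)
u = -5 (u = 0 - 5 = -5)
r(f) = 25 (r(f) = (-5)**2 = 25)
B = -55256 (B = 21 + 167*(-331) = 21 - 55277 = -55256)
B/(-154238) - 485964/r(M(14)) = -55256/(-154238) - 485964/25 = -55256*(-1/154238) - 485964*1/25 = 27628/77119 - 485964/25 = -37476367016/1927975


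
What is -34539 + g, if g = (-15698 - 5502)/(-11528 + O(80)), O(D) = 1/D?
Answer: -31851516821/922239 ≈ -34537.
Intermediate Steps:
g = 1696000/922239 (g = (-15698 - 5502)/(-11528 + 1/80) = -21200/(-11528 + 1/80) = -21200/(-922239/80) = -21200*(-80/922239) = 1696000/922239 ≈ 1.8390)
-34539 + g = -34539 + 1696000/922239 = -31851516821/922239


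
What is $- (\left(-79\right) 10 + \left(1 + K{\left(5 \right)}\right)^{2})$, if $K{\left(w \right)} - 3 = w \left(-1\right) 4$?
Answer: $534$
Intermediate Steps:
$K{\left(w \right)} = 3 - 4 w$ ($K{\left(w \right)} = 3 + w \left(-1\right) 4 = 3 + - w 4 = 3 - 4 w$)
$- (\left(-79\right) 10 + \left(1 + K{\left(5 \right)}\right)^{2}) = - (\left(-79\right) 10 + \left(1 + \left(3 - 20\right)\right)^{2}) = - (-790 + \left(1 + \left(3 - 20\right)\right)^{2}) = - (-790 + \left(1 - 17\right)^{2}) = - (-790 + \left(-16\right)^{2}) = - (-790 + 256) = \left(-1\right) \left(-534\right) = 534$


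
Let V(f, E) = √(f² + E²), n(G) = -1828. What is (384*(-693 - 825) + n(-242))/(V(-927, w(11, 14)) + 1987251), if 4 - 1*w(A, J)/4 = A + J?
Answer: -96835429145/329097139218 + 146185*√96265/329097139218 ≈ -0.29411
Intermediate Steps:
w(A, J) = 16 - 4*A - 4*J (w(A, J) = 16 - 4*(A + J) = 16 + (-4*A - 4*J) = 16 - 4*A - 4*J)
V(f, E) = √(E² + f²)
(384*(-693 - 825) + n(-242))/(V(-927, w(11, 14)) + 1987251) = (384*(-693 - 825) - 1828)/(√((16 - 4*11 - 4*14)² + (-927)²) + 1987251) = (384*(-1518) - 1828)/(√((16 - 44 - 56)² + 859329) + 1987251) = (-582912 - 1828)/(√((-84)² + 859329) + 1987251) = -584740/(√(7056 + 859329) + 1987251) = -584740/(√866385 + 1987251) = -584740/(3*√96265 + 1987251) = -584740/(1987251 + 3*√96265)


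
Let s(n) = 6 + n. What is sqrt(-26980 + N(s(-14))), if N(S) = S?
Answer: 2*I*sqrt(6747) ≈ 164.28*I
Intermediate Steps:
sqrt(-26980 + N(s(-14))) = sqrt(-26980 + (6 - 14)) = sqrt(-26980 - 8) = sqrt(-26988) = 2*I*sqrt(6747)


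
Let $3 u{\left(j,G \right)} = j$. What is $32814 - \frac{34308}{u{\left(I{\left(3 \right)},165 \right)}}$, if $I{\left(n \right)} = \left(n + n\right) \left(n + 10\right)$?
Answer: $\frac{409428}{13} \approx 31494.0$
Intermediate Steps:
$I{\left(n \right)} = 2 n \left(10 + n\right)$
$u{\left(j,G \right)} = \frac{j}{3}$
$32814 - \frac{34308}{u{\left(I{\left(3 \right)},165 \right)}} = 32814 - \frac{34308}{\frac{1}{3} \cdot 2 \cdot 3 \left(10 + 3\right)} = 32814 - \frac{34308}{\frac{1}{3} \cdot 2 \cdot 3 \cdot 13} = 32814 - \frac{34308}{\frac{1}{3} \cdot 78} = 32814 - \frac{34308}{26} = 32814 - 34308 \cdot \frac{1}{26} = 32814 - \frac{17154}{13} = \frac{409428}{13}$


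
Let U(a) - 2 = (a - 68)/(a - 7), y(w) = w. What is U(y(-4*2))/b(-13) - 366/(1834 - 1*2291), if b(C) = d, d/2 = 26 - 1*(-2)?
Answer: 177941/191940 ≈ 0.92707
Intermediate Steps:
d = 56 (d = 2*(26 - 1*(-2)) = 2*(26 + 2) = 2*28 = 56)
b(C) = 56
U(a) = 2 + (-68 + a)/(-7 + a) (U(a) = 2 + (a - 68)/(a - 7) = 2 + (-68 + a)/(-7 + a))
U(y(-4*2))/b(-13) - 366/(1834 - 1*2291) = ((-82 + 3*(-4*2))/(-7 - 4*2))/56 - 366/(1834 - 1*2291) = ((-82 + 3*(-8))/(-7 - 8))*(1/56) - 366/(1834 - 2291) = ((-82 - 24)/(-15))*(1/56) - 366/(-457) = -1/15*(-106)*(1/56) - 366*(-1/457) = (106/15)*(1/56) + 366/457 = 53/420 + 366/457 = 177941/191940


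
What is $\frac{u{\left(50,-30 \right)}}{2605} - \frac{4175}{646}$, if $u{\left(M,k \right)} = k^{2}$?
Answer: $- \frac{2058895}{336566} \approx -6.1174$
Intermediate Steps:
$\frac{u{\left(50,-30 \right)}}{2605} - \frac{4175}{646} = \frac{\left(-30\right)^{2}}{2605} - \frac{4175}{646} = 900 \cdot \frac{1}{2605} - \frac{4175}{646} = \frac{180}{521} - \frac{4175}{646} = - \frac{2058895}{336566}$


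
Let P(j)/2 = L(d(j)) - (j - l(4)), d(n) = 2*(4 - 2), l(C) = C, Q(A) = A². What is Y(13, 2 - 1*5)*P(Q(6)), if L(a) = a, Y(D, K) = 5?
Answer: -280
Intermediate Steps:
d(n) = 4 (d(n) = 2*2 = 4)
P(j) = 16 - 2*j (P(j) = 2*(4 - (j - 1*4)) = 2*(4 - (j - 4)) = 2*(4 - (-4 + j)) = 2*(4 + (4 - j)) = 2*(8 - j) = 16 - 2*j)
Y(13, 2 - 1*5)*P(Q(6)) = 5*(16 - 2*6²) = 5*(16 - 2*36) = 5*(16 - 72) = 5*(-56) = -280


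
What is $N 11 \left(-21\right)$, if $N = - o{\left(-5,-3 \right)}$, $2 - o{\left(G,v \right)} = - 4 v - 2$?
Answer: $-1848$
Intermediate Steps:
$o{\left(G,v \right)} = 4 + 4 v$ ($o{\left(G,v \right)} = 2 - \left(- 4 v - 2\right) = 2 - \left(-2 - 4 v\right) = 2 + \left(2 + 4 v\right) = 4 + 4 v$)
$N = 8$ ($N = - (4 + 4 \left(-3\right)) = - (4 - 12) = \left(-1\right) \left(-8\right) = 8$)
$N 11 \left(-21\right) = 8 \cdot 11 \left(-21\right) = 88 \left(-21\right) = -1848$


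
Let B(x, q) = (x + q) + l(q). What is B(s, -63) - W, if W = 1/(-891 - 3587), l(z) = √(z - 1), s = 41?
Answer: -98515/4478 + 8*I ≈ -22.0 + 8.0*I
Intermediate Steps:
l(z) = √(-1 + z)
B(x, q) = q + x + √(-1 + q) (B(x, q) = (x + q) + √(-1 + q) = (q + x) + √(-1 + q) = q + x + √(-1 + q))
W = -1/4478 (W = 1/(-4478) = -1/4478 ≈ -0.00022331)
B(s, -63) - W = (-63 + 41 + √(-1 - 63)) - 1*(-1/4478) = (-63 + 41 + √(-64)) + 1/4478 = (-63 + 41 + 8*I) + 1/4478 = (-22 + 8*I) + 1/4478 = -98515/4478 + 8*I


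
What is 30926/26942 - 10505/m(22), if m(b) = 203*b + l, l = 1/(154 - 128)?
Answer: -1883817059/1564212107 ≈ -1.2043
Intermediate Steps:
l = 1/26 ≈ 0.038462
m(b) = 1/26 + 203*b (m(b) = 203*b + 1/26 = 1/26 + 203*b)
30926/26942 - 10505/m(22) = 30926/26942 - 10505/(1/26 + 203*22) = 30926*(1/26942) - 10505/(1/26 + 4466) = 15463/13471 - 10505/116117/26 = 15463/13471 - 10505*26/116117 = 15463/13471 - 273130/116117 = -1883817059/1564212107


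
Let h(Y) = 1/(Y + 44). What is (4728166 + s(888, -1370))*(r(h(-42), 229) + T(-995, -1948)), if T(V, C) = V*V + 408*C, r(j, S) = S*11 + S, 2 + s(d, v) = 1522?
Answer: 936425801454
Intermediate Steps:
s(d, v) = 1520 (s(d, v) = -2 + 1522 = 1520)
h(Y) = 1/(44 + Y)
r(j, S) = 12*S (r(j, S) = 11*S + S = 12*S)
T(V, C) = V**2 + 408*C
(4728166 + s(888, -1370))*(r(h(-42), 229) + T(-995, -1948)) = (4728166 + 1520)*(12*229 + ((-995)**2 + 408*(-1948))) = 4729686*(2748 + (990025 - 794784)) = 4729686*(2748 + 195241) = 4729686*197989 = 936425801454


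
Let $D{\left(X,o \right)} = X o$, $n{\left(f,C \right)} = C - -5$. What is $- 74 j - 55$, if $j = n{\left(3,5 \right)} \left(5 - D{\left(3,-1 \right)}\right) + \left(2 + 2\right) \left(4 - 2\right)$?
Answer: $-6567$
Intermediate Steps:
$n{\left(f,C \right)} = 5 + C$ ($n{\left(f,C \right)} = C + 5 = 5 + C$)
$j = 88$ ($j = \left(5 + 5\right) \left(5 - 3 \left(-1\right)\right) + \left(2 + 2\right) \left(4 - 2\right) = 10 \left(5 - -3\right) + 4 \cdot 2 = 10 \left(5 + 3\right) + 8 = 10 \cdot 8 + 8 = 80 + 8 = 88$)
$- 74 j - 55 = \left(-74\right) 88 - 55 = -6512 - 55 = -6567$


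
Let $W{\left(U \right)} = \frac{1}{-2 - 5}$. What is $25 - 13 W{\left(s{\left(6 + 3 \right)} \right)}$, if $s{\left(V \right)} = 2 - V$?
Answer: $\frac{188}{7} \approx 26.857$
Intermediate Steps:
$W{\left(U \right)} = - \frac{1}{7}$ ($W{\left(U \right)} = \frac{1}{-7} = - \frac{1}{7}$)
$25 - 13 W{\left(s{\left(6 + 3 \right)} \right)} = 25 - - \frac{13}{7} = 25 + \frac{13}{7} = \frac{188}{7}$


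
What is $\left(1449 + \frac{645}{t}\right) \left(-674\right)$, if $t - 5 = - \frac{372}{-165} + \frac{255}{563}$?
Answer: $- \frac{41090821477}{39777} \approx -1.033 \cdot 10^{6}$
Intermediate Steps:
$t = \frac{238662}{30965}$ ($t = 5 + \left(- \frac{372}{-165} + \frac{255}{563}\right) = 5 + \left(\left(-372\right) \left(- \frac{1}{165}\right) + 255 \cdot \frac{1}{563}\right) = 5 + \left(\frac{124}{55} + \frac{255}{563}\right) = 5 + \frac{83837}{30965} = \frac{238662}{30965} \approx 7.7075$)
$\left(1449 + \frac{645}{t}\right) \left(-674\right) = \left(1449 + \frac{645}{\frac{238662}{30965}}\right) \left(-674\right) = \left(1449 + 645 \cdot \frac{30965}{238662}\right) \left(-674\right) = \left(1449 + \frac{6657475}{79554}\right) \left(-674\right) = \frac{121931221}{79554} \left(-674\right) = - \frac{41090821477}{39777}$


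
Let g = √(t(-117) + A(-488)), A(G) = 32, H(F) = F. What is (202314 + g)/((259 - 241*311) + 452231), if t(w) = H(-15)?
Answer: 202314/377539 + √17/377539 ≈ 0.53589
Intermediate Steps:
t(w) = -15
g = √17 (g = √(-15 + 32) = √17 ≈ 4.1231)
(202314 + g)/((259 - 241*311) + 452231) = (202314 + √17)/((259 - 241*311) + 452231) = (202314 + √17)/((259 - 74951) + 452231) = (202314 + √17)/(-74692 + 452231) = (202314 + √17)/377539 = (202314 + √17)*(1/377539) = 202314/377539 + √17/377539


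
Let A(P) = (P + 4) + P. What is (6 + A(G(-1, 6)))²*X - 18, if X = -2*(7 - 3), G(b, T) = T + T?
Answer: -9266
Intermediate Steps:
G(b, T) = 2*T
A(P) = 4 + 2*P (A(P) = (4 + P) + P = 4 + 2*P)
X = -8 (X = -2*4 = -8)
(6 + A(G(-1, 6)))²*X - 18 = (6 + (4 + 2*(2*6)))²*(-8) - 18 = (6 + (4 + 2*12))²*(-8) - 18 = (6 + (4 + 24))²*(-8) - 18 = (6 + 28)²*(-8) - 18 = 34²*(-8) - 18 = 1156*(-8) - 18 = -9248 - 18 = -9266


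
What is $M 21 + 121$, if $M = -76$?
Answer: $-1475$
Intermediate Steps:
$M 21 + 121 = \left(-76\right) 21 + 121 = -1596 + 121 = -1475$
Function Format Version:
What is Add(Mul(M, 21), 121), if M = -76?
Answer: -1475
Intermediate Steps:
Add(Mul(M, 21), 121) = Add(Mul(-76, 21), 121) = Add(-1596, 121) = -1475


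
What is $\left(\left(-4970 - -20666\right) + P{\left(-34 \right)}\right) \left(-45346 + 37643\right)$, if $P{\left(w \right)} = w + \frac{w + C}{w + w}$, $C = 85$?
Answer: $- \frac{482554435}{4} \approx -1.2064 \cdot 10^{8}$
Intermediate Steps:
$P{\left(w \right)} = w + \frac{85 + w}{2 w}$ ($P{\left(w \right)} = w + \frac{w + 85}{w + w} = w + \frac{85 + w}{2 w}$)
$\left(\left(-4970 - -20666\right) + P{\left(-34 \right)}\right) \left(-45346 + 37643\right) = \left(\left(-4970 - -20666\right) + \left(\frac{1}{2} - 34 + \frac{85}{2 \left(-34\right)}\right)\right) \left(-45346 + 37643\right) = \left(\left(-4970 + 20666\right) + \left(\frac{1}{2} - 34 + \frac{85}{2} \left(- \frac{1}{34}\right)\right)\right) \left(-7703\right) = \left(15696 - \frac{139}{4}\right) \left(-7703\right) = \frac{62645}{4} \left(-7703\right) = - \frac{482554435}{4}$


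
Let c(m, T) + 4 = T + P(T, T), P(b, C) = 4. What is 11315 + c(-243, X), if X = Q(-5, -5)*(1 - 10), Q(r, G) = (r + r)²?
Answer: 10415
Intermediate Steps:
Q(r, G) = 4*r² (Q(r, G) = (2*r)² = 4*r²)
X = -900 (X = (4*(-5)²)*(1 - 10) = (4*25)*(-9) = 100*(-9) = -900)
c(m, T) = T (c(m, T) = -4 + (T + 4) = -4 + (4 + T) = T)
11315 + c(-243, X) = 11315 - 900 = 10415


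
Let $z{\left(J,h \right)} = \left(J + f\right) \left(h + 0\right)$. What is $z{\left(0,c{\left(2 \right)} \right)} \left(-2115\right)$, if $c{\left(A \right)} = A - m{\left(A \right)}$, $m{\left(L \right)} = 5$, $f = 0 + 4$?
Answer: $25380$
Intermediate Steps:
$f = 4$
$c{\left(A \right)} = -5 + A$ ($c{\left(A \right)} = A - 5 = -5 + A$)
$z{\left(J,h \right)} = h \left(4 + J\right)$ ($z{\left(J,h \right)} = \left(J + 4\right) \left(h + 0\right) = \left(4 + J\right) h = h \left(4 + J\right)$)
$z{\left(0,c{\left(2 \right)} \right)} \left(-2115\right) = \left(-5 + 2\right) \left(4 + 0\right) \left(-2115\right) = \left(-3\right) 4 \left(-2115\right) = \left(-12\right) \left(-2115\right) = 25380$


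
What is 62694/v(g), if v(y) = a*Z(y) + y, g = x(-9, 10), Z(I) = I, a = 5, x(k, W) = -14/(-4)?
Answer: 20898/7 ≈ 2985.4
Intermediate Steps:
x(k, W) = 7/2 (x(k, W) = -14*(-1/4) = 7/2)
g = 7/2 ≈ 3.5000
v(y) = 6*y (v(y) = 5*y + y = 6*y)
62694/v(g) = 62694/((6*(7/2))) = 62694/21 = 62694*(1/21) = 20898/7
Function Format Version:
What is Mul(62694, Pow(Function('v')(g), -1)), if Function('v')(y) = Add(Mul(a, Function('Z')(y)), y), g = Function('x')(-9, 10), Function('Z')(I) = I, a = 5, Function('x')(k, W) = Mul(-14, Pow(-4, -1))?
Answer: Rational(20898, 7) ≈ 2985.4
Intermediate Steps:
Function('x')(k, W) = Rational(7, 2) (Function('x')(k, W) = Mul(-14, Rational(-1, 4)) = Rational(7, 2))
g = Rational(7, 2) ≈ 3.5000
Function('v')(y) = Mul(6, y) (Function('v')(y) = Add(Mul(5, y), y) = Mul(6, y))
Mul(62694, Pow(Function('v')(g), -1)) = Mul(62694, Pow(Mul(6, Rational(7, 2)), -1)) = Mul(62694, Pow(21, -1)) = Mul(62694, Rational(1, 21)) = Rational(20898, 7)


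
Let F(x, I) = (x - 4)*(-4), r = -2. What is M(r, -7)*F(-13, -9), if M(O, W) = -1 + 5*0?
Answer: -68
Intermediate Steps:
M(O, W) = -1 (M(O, W) = -1 + 0 = -1)
F(x, I) = 16 - 4*x (F(x, I) = (-4 + x)*(-4) = 16 - 4*x)
M(r, -7)*F(-13, -9) = -(16 - 4*(-13)) = -(16 + 52) = -1*68 = -68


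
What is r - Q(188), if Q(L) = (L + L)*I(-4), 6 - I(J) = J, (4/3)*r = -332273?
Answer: -1011859/4 ≈ -2.5296e+5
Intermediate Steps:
r = -996819/4 (r = (¾)*(-332273) = -996819/4 ≈ -2.4920e+5)
I(J) = 6 - J
Q(L) = 20*L (Q(L) = (L + L)*(6 - 1*(-4)) = (2*L)*(6 + 4) = (2*L)*10 = 20*L)
r - Q(188) = -996819/4 - 20*188 = -996819/4 - 1*3760 = -996819/4 - 3760 = -1011859/4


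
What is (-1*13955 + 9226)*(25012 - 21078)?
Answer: -18603886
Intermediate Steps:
(-1*13955 + 9226)*(25012 - 21078) = (-13955 + 9226)*3934 = -4729*3934 = -18603886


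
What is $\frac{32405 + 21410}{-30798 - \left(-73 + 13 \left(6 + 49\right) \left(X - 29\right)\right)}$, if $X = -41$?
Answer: $\frac{10763}{3865} \approx 2.7847$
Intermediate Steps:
$\frac{32405 + 21410}{-30798 - \left(-73 + 13 \left(6 + 49\right) \left(X - 29\right)\right)} = \frac{32405 + 21410}{-30798 - \left(-73 + 13 \left(6 + 49\right) \left(-41 - 29\right)\right)} = \frac{53815}{-30798 - \left(-73 + 13 \cdot 55 \left(-70\right)\right)} = \frac{53815}{-30798 + \left(73 - -50050\right)} = \frac{53815}{-30798 + \left(73 + 50050\right)} = \frac{53815}{-30798 + 50123} = \frac{53815}{19325} = 53815 \cdot \frac{1}{19325} = \frac{10763}{3865}$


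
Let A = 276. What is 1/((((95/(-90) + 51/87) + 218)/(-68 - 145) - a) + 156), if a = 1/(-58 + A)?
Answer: 6059637/939087046 ≈ 0.0064527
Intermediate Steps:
a = 1/218 (a = 1/(-58 + 276) = 1/218 ≈ 0.0045872)
1/((((95/(-90) + 51/87) + 218)/(-68 - 145) - a) + 156) = 1/((((95/(-90) + 51/87) + 218)/(-68 - 145) - 1*1/218) + 156) = 1/((((95*(-1/90) + 51*(1/87)) + 218)/(-213) - 1/218) + 156) = 1/((((-19/18 + 17/29) + 218)*(-1/213) - 1/218) + 156) = 1/(((-245/522 + 218)*(-1/213) - 1/218) + 156) = 1/(((113551/522)*(-1/213) - 1/218) + 156) = 1/((-113551/111186 - 1/218) + 156) = 1/(-6216326/6059637 + 156) = 1/(939087046/6059637) = 6059637/939087046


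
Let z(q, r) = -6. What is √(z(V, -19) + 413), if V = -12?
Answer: √407 ≈ 20.174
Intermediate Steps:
√(z(V, -19) + 413) = √(-6 + 413) = √407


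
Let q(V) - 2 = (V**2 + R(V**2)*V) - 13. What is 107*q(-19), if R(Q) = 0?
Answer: 37450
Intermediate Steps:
q(V) = -11 + V**2 (q(V) = 2 + ((V**2 + 0*V) - 13) = 2 + ((V**2 + 0) - 13) = 2 + (V**2 - 13) = 2 + (-13 + V**2) = -11 + V**2)
107*q(-19) = 107*(-11 + (-19)**2) = 107*(-11 + 361) = 107*350 = 37450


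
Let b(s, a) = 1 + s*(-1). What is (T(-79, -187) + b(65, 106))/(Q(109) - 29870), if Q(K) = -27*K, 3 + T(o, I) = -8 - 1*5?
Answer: 80/32813 ≈ 0.0024381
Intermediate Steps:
T(o, I) = -16 (T(o, I) = -3 + (-8 - 1*5) = -3 + (-8 - 5) = -3 - 13 = -16)
b(s, a) = 1 - s
(T(-79, -187) + b(65, 106))/(Q(109) - 29870) = (-16 + (1 - 1*65))/(-27*109 - 29870) = (-16 + (1 - 65))/(-2943 - 29870) = (-16 - 64)/(-32813) = -80*(-1/32813) = 80/32813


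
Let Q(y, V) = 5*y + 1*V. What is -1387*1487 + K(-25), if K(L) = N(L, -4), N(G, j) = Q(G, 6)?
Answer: -2062588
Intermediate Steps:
Q(y, V) = V + 5*y (Q(y, V) = 5*y + V = V + 5*y)
N(G, j) = 6 + 5*G
K(L) = 6 + 5*L
-1387*1487 + K(-25) = -1387*1487 + (6 + 5*(-25)) = -2062469 + (6 - 125) = -2062469 - 119 = -2062588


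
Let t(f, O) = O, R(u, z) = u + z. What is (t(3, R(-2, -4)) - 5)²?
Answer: 121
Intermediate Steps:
(t(3, R(-2, -4)) - 5)² = ((-2 - 4) - 5)² = (-6 - 5)² = (-11)² = 121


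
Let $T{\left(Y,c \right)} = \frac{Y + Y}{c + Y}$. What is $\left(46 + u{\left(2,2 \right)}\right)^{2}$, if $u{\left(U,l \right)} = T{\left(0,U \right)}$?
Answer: $2116$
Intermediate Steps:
$T{\left(Y,c \right)} = \frac{2 Y}{Y + c}$
$u{\left(U,l \right)} = 0$ ($u{\left(U,l \right)} = 2 \cdot 0 \frac{1}{0 + U} = 2 \cdot 0 \frac{1}{U} = 0$)
$\left(46 + u{\left(2,2 \right)}\right)^{2} = \left(46 + 0\right)^{2} = 46^{2} = 2116$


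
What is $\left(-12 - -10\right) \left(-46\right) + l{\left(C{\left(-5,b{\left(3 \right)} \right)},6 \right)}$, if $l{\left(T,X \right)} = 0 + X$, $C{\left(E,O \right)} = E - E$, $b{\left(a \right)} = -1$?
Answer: $98$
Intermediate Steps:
$C{\left(E,O \right)} = 0$
$l{\left(T,X \right)} = X$
$\left(-12 - -10\right) \left(-46\right) + l{\left(C{\left(-5,b{\left(3 \right)} \right)},6 \right)} = \left(-12 - -10\right) \left(-46\right) + 6 = \left(-12 + 10\right) \left(-46\right) + 6 = \left(-2\right) \left(-46\right) + 6 = 92 + 6 = 98$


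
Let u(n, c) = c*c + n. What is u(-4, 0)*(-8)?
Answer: 32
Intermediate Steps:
u(n, c) = n + c**2 (u(n, c) = c**2 + n = n + c**2)
u(-4, 0)*(-8) = (-4 + 0**2)*(-8) = (-4 + 0)*(-8) = -4*(-8) = 32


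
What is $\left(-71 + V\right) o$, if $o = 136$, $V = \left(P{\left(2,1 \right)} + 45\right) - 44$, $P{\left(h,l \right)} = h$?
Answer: $-9248$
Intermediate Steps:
$V = 3$ ($V = \left(2 + 45\right) - 44 = 47 - 44 = 3$)
$\left(-71 + V\right) o = \left(-71 + 3\right) 136 = \left(-68\right) 136 = -9248$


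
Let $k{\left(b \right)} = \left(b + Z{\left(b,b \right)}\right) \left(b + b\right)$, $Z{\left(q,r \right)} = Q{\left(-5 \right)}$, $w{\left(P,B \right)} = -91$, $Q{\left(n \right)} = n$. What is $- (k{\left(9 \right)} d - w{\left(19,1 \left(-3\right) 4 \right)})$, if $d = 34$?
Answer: $-2539$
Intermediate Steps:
$Z{\left(q,r \right)} = -5$
$k{\left(b \right)} = 2 b \left(-5 + b\right)$ ($k{\left(b \right)} = \left(b - 5\right) \left(b + b\right) = \left(-5 + b\right) 2 b = 2 b \left(-5 + b\right)$)
$- (k{\left(9 \right)} d - w{\left(19,1 \left(-3\right) 4 \right)}) = - (2 \cdot 9 \left(-5 + 9\right) 34 - -91) = - (2 \cdot 9 \cdot 4 \cdot 34 + 91) = - (72 \cdot 34 + 91) = - (2448 + 91) = \left(-1\right) 2539 = -2539$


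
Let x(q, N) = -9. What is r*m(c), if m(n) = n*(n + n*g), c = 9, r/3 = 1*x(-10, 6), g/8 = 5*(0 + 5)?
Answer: -439587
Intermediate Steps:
g = 200 (g = 8*(5*(0 + 5)) = 8*(5*5) = 8*25 = 200)
r = -27 (r = 3*(1*(-9)) = 3*(-9) = -27)
m(n) = 201*n² (m(n) = n*(n + n*200) = n*(n + 200*n) = n*(201*n) = 201*n²)
r*m(c) = -5427*9² = -5427*81 = -27*16281 = -439587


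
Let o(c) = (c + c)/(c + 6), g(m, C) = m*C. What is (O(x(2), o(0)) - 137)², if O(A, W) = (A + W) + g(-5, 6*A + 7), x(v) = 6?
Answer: 119716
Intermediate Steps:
g(m, C) = C*m
o(c) = 2*c/(6 + c) (o(c) = (2*c)/(6 + c) = 2*c/(6 + c))
O(A, W) = -35 + W - 29*A (O(A, W) = (A + W) + (6*A + 7)*(-5) = (A + W) + (7 + 6*A)*(-5) = (A + W) + (-35 - 30*A) = -35 + W - 29*A)
(O(x(2), o(0)) - 137)² = ((-35 + 2*0/(6 + 0) - 29*6) - 137)² = ((-35 + 2*0/6 - 174) - 137)² = ((-35 + 2*0*(⅙) - 174) - 137)² = ((-35 + 0 - 174) - 137)² = (-209 - 137)² = (-346)² = 119716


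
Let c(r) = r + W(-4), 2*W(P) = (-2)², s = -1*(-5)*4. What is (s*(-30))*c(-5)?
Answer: 1800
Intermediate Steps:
s = 20 (s = 5*4 = 20)
W(P) = 2 (W(P) = (½)*(-2)² = (½)*4 = 2)
c(r) = 2 + r (c(r) = r + 2 = 2 + r)
(s*(-30))*c(-5) = (20*(-30))*(2 - 5) = -600*(-3) = 1800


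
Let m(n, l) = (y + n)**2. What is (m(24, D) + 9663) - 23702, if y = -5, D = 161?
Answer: -13678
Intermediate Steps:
m(n, l) = (-5 + n)**2
(m(24, D) + 9663) - 23702 = ((-5 + 24)**2 + 9663) - 23702 = (19**2 + 9663) - 23702 = (361 + 9663) - 23702 = 10024 - 23702 = -13678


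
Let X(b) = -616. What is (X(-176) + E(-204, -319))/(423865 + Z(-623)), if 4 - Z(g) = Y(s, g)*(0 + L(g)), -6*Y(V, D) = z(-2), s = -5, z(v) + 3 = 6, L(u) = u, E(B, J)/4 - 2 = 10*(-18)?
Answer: -2656/847115 ≈ -0.0031353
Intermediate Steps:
E(B, J) = -712 (E(B, J) = 8 + 4*(10*(-18)) = 8 + 4*(-180) = 8 - 720 = -712)
z(v) = 3 (z(v) = -3 + 6 = 3)
Y(V, D) = -½ (Y(V, D) = -⅙*3 = -½)
Z(g) = 4 + g/2 (Z(g) = 4 - (-1)*(0 + g)/2 = 4 - (-1)*g/2 = 4 + g/2)
(X(-176) + E(-204, -319))/(423865 + Z(-623)) = (-616 - 712)/(423865 + (4 + (½)*(-623))) = -1328/(423865 + (4 - 623/2)) = -1328/(423865 - 615/2) = -1328/847115/2 = -1328*2/847115 = -2656/847115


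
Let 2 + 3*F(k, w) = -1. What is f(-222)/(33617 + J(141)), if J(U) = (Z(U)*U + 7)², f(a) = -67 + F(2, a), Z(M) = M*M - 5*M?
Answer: -34/3655329424473 ≈ -9.3015e-12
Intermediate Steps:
F(k, w) = -1 (F(k, w) = -⅔ + (⅓)*(-1) = -⅔ - ⅓ = -1)
Z(M) = M² - 5*M
f(a) = -68 (f(a) = -67 - 1 = -68)
J(U) = (7 + U²*(-5 + U))² (J(U) = ((U*(-5 + U))*U + 7)² = (U²*(-5 + U) + 7)² = (7 + U²*(-5 + U))²)
f(-222)/(33617 + J(141)) = -68/(33617 + (7 + 141²*(-5 + 141))²) = -68/(33617 + (7 + 19881*136)²) = -68/(33617 + (7 + 2703816)²) = -68/(33617 + 2703823²) = -68/(33617 + 7310658815329) = -68/7310658848946 = -68*1/7310658848946 = -34/3655329424473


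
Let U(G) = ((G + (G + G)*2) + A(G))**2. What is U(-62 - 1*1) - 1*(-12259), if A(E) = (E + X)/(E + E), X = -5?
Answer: 441131692/3969 ≈ 1.1114e+5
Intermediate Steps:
A(E) = (-5 + E)/(2*E) (A(E) = (E - 5)/(E + E) = (-5 + E)/((2*E)) = (-5 + E)*(1/(2*E)) = (-5 + E)/(2*E))
U(G) = (5*G + (-5 + G)/(2*G))**2 (U(G) = ((G + (G + G)*2) + (-5 + G)/(2*G))**2 = ((G + (2*G)*2) + (-5 + G)/(2*G))**2 = ((G + 4*G) + (-5 + G)/(2*G))**2 = (5*G + (-5 + G)/(2*G))**2)
U(-62 - 1*1) - 1*(-12259) = (-5 + (-62 - 1*1) + 10*(-62 - 1*1)**2)**2/(4*(-62 - 1*1)**2) - 1*(-12259) = (-5 + (-62 - 1) + 10*(-62 - 1)**2)**2/(4*(-62 - 1)**2) + 12259 = (1/4)*(-5 - 63 + 10*(-63)**2)**2/(-63)**2 + 12259 = (1/4)*(1/3969)*(-5 - 63 + 10*3969)**2 + 12259 = (1/4)*(1/3969)*(-5 - 63 + 39690)**2 + 12259 = (1/4)*(1/3969)*39622**2 + 12259 = (1/4)*(1/3969)*1569902884 + 12259 = 392475721/3969 + 12259 = 441131692/3969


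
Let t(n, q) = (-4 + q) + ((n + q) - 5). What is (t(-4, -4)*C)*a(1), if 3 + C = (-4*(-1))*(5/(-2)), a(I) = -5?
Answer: -1365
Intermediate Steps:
t(n, q) = -9 + n + 2*q (t(n, q) = (-4 + q) + (-5 + n + q) = -9 + n + 2*q)
C = -13 (C = -3 + (-4*(-1))*(5/(-2)) = -3 + 4*(5*(-1/2)) = -3 + 4*(-5/2) = -3 - 10 = -13)
(t(-4, -4)*C)*a(1) = ((-9 - 4 + 2*(-4))*(-13))*(-5) = ((-9 - 4 - 8)*(-13))*(-5) = -21*(-13)*(-5) = 273*(-5) = -1365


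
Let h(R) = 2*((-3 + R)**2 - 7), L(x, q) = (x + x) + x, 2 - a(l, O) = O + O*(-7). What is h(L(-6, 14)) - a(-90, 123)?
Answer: 128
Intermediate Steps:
a(l, O) = 2 + 6*O (a(l, O) = 2 - (O + O*(-7)) = 2 - (O - 7*O) = 2 - (-6)*O = 2 + 6*O)
L(x, q) = 3*x (L(x, q) = 2*x + x = 3*x)
h(R) = -14 + 2*(-3 + R)**2 (h(R) = 2*(-7 + (-3 + R)**2) = -14 + 2*(-3 + R)**2)
h(L(-6, 14)) - a(-90, 123) = (-14 + 2*(-3 + 3*(-6))**2) - (2 + 6*123) = (-14 + 2*(-3 - 18)**2) - (2 + 738) = (-14 + 2*(-21)**2) - 1*740 = (-14 + 2*441) - 740 = (-14 + 882) - 740 = 868 - 740 = 128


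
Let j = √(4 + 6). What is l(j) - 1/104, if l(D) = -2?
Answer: -209/104 ≈ -2.0096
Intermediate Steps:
j = √10 ≈ 3.1623
l(j) - 1/104 = -2 - 1/104 = -209/104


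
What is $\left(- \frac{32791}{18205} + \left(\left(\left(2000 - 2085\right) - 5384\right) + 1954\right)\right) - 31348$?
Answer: $- \frac{57701246}{1655} \approx -34865.0$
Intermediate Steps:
$\left(- \frac{32791}{18205} + \left(\left(\left(2000 - 2085\right) - 5384\right) + 1954\right)\right) - 31348 = \left(\left(-32791\right) \frac{1}{18205} + \left(\left(-85 - 5384\right) + 1954\right)\right) - 31348 = \left(- \frac{2981}{1655} + \left(-5469 + 1954\right)\right) - 31348 = \left(- \frac{2981}{1655} - 3515\right) - 31348 = - \frac{5820306}{1655} - 31348 = - \frac{57701246}{1655}$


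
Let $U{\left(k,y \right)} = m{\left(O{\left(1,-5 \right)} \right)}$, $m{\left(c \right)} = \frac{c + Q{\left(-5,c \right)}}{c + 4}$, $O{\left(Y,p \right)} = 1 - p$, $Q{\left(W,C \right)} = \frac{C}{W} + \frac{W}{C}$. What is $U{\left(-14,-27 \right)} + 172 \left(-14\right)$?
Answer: $- \frac{722281}{300} \approx -2407.6$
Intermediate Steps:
$m{\left(c \right)} = \frac{- \frac{5}{c} + \frac{4 c}{5}}{4 + c}$ ($m{\left(c \right)} = \frac{c + \left(\frac{c}{-5} - \frac{5}{c}\right)}{c + 4} = \frac{c + \left(c \left(- \frac{1}{5}\right) - \frac{5}{c}\right)}{4 + c} = \frac{c - \left(\frac{5}{c} + \frac{c}{5}\right)}{4 + c} = \frac{- \frac{5}{c} + \frac{4 c}{5}}{4 + c}$)
$U{\left(k,y \right)} = \frac{119}{300}$ ($U{\left(k,y \right)} = \frac{-25 + 4 \left(1 - -5\right)^{2}}{5 \left(1 - -5\right) \left(4 + \left(1 - -5\right)\right)} = \frac{-25 + 4 \left(1 + 5\right)^{2}}{5 \left(1 + 5\right) \left(4 + \left(1 + 5\right)\right)} = \frac{-25 + 4 \cdot 6^{2}}{5 \cdot 6 \left(4 + 6\right)} = \frac{1}{5} \cdot \frac{1}{6} \cdot \frac{1}{10} \left(-25 + 4 \cdot 36\right) = \frac{1}{5} \cdot \frac{1}{6} \cdot \frac{1}{10} \left(-25 + 144\right) = \frac{1}{5} \cdot \frac{1}{6} \cdot \frac{1}{10} \cdot 119 = \frac{119}{300}$)
$U{\left(-14,-27 \right)} + 172 \left(-14\right) = \frac{119}{300} + 172 \left(-14\right) = \frac{119}{300} - 2408 = - \frac{722281}{300}$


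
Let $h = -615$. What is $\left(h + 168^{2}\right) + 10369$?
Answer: $37978$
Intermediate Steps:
$\left(h + 168^{2}\right) + 10369 = \left(-615 + 168^{2}\right) + 10369 = \left(-615 + 28224\right) + 10369 = 27609 + 10369 = 37978$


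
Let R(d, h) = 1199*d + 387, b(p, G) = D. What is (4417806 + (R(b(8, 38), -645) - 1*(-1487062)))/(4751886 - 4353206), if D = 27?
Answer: 1484407/99670 ≈ 14.893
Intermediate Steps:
b(p, G) = 27
R(d, h) = 387 + 1199*d
(4417806 + (R(b(8, 38), -645) - 1*(-1487062)))/(4751886 - 4353206) = (4417806 + ((387 + 1199*27) - 1*(-1487062)))/(4751886 - 4353206) = (4417806 + ((387 + 32373) + 1487062))/398680 = (4417806 + (32760 + 1487062))*(1/398680) = (4417806 + 1519822)*(1/398680) = 5937628*(1/398680) = 1484407/99670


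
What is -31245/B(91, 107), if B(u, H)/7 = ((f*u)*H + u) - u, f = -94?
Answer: 31245/6406946 ≈ 0.0048767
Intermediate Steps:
B(u, H) = -658*H*u (B(u, H) = 7*(((-94*u)*H + u) - u) = 7*((-94*H*u + u) - u) = 7*((u - 94*H*u) - u) = 7*(-94*H*u) = -658*H*u)
-31245/B(91, 107) = -31245/((-658*107*91)) = -31245/(-6406946) = -31245*(-1/6406946) = 31245/6406946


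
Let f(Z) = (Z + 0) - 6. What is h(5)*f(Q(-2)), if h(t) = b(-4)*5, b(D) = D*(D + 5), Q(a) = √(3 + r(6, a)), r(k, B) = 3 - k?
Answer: 120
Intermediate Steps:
Q(a) = 0 (Q(a) = √(3 + (3 - 1*6)) = √(3 + (3 - 6)) = √(3 - 3) = √0 = 0)
b(D) = D*(5 + D)
f(Z) = -6 + Z (f(Z) = Z - 6 = -6 + Z)
h(t) = -20 (h(t) = -4*(5 - 4)*5 = -4*1*5 = -4*5 = -20)
h(5)*f(Q(-2)) = -20*(-6 + 0) = -20*(-6) = 120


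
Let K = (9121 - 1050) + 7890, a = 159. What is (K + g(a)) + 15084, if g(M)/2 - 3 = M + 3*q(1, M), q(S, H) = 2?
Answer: 31381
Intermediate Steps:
K = 15961 (K = 8071 + 7890 = 15961)
g(M) = 18 + 2*M (g(M) = 6 + 2*(M + 3*2) = 6 + 2*(M + 6) = 6 + 2*(6 + M) = 6 + (12 + 2*M) = 18 + 2*M)
(K + g(a)) + 15084 = (15961 + (18 + 2*159)) + 15084 = (15961 + (18 + 318)) + 15084 = (15961 + 336) + 15084 = 16297 + 15084 = 31381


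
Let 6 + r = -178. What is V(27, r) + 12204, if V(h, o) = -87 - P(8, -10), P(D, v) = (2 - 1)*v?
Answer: 12127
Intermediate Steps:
r = -184 (r = -6 - 178 = -184)
P(D, v) = v (P(D, v) = 1*v = v)
V(h, o) = -77 (V(h, o) = -87 - 1*(-10) = -87 + 10 = -77)
V(27, r) + 12204 = -77 + 12204 = 12127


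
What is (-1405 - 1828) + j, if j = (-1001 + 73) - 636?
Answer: -4797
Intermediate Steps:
j = -1564 (j = -928 - 636 = -1564)
(-1405 - 1828) + j = (-1405 - 1828) - 1564 = -3233 - 1564 = -4797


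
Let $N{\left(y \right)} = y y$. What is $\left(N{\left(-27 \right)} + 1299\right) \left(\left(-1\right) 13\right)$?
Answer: $-26364$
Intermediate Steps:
$N{\left(y \right)} = y^{2}$
$\left(N{\left(-27 \right)} + 1299\right) \left(\left(-1\right) 13\right) = \left(\left(-27\right)^{2} + 1299\right) \left(\left(-1\right) 13\right) = \left(729 + 1299\right) \left(-13\right) = 2028 \left(-13\right) = -26364$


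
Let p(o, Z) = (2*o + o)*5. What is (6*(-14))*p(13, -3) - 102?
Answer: -16482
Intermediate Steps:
p(o, Z) = 15*o (p(o, Z) = (3*o)*5 = 15*o)
(6*(-14))*p(13, -3) - 102 = (6*(-14))*(15*13) - 102 = -84*195 - 102 = -16380 - 102 = -16482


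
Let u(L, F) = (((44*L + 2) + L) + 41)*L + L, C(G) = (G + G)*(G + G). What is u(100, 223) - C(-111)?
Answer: 405116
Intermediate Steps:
C(G) = 4*G² (C(G) = (2*G)*(2*G) = 4*G²)
u(L, F) = L + L*(43 + 45*L) (u(L, F) = (((2 + 44*L) + L) + 41)*L + L = ((2 + 45*L) + 41)*L + L = (43 + 45*L)*L + L = L*(43 + 45*L) + L = L + L*(43 + 45*L))
u(100, 223) - C(-111) = 100*(44 + 45*100) - 4*(-111)² = 100*(44 + 4500) - 4*12321 = 100*4544 - 1*49284 = 454400 - 49284 = 405116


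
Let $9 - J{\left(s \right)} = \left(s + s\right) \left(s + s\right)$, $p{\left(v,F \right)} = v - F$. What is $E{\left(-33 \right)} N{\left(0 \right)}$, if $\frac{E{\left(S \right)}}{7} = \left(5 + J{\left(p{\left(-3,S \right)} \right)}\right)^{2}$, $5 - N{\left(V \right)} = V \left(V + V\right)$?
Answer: $450078860$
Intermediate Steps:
$N{\left(V \right)} = 5 - 2 V^{2}$ ($N{\left(V \right)} = 5 - V \left(V + V\right) = 5 - V 2 V = 5 - 2 V^{2}$)
$J{\left(s \right)} = 9 - 4 s^{2}$ ($J{\left(s \right)} = 9 - \left(s + s\right) \left(s + s\right) = 9 - 2 s 2 s = 9 - 4 s^{2}$)
$E{\left(S \right)} = 7 \left(14 - 4 \left(-3 - S\right)^{2}\right)^{2}$ ($E{\left(S \right)} = 7 \left(5 - \left(-9 + 4 \left(-3 - S\right)^{2}\right)\right)^{2} = 7 \left(14 - 4 \left(-3 - S\right)^{2}\right)^{2}$)
$E{\left(-33 \right)} N{\left(0 \right)} = 28 \left(-7 + 2 \left(3 - 33\right)^{2}\right)^{2} \left(5 - 2 \cdot 0^{2}\right) = 28 \left(-7 + 2 \left(-30\right)^{2}\right)^{2} \left(5 - 0\right) = 28 \left(-7 + 2 \cdot 900\right)^{2} \left(5 + 0\right) = 28 \left(-7 + 1800\right)^{2} \cdot 5 = 28 \cdot 1793^{2} \cdot 5 = 28 \cdot 3214849 \cdot 5 = 90015772 \cdot 5 = 450078860$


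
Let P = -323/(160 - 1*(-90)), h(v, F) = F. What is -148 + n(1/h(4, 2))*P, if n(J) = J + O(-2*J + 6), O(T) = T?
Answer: -77553/500 ≈ -155.11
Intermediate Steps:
n(J) = 6 - J (n(J) = J + (-2*J + 6) = J + (6 - 2*J) = 6 - J)
P = -323/250 (P = -323/(160 + 90) = -323/250 ≈ -1.2920)
-148 + n(1/h(4, 2))*P = -148 + (6 - 1/2)*(-323/250) = -148 + (11/2)*(-323/250) = -148 - 3553/500 = -77553/500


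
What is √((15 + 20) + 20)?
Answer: √55 ≈ 7.4162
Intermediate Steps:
√((15 + 20) + 20) = √(35 + 20) = √55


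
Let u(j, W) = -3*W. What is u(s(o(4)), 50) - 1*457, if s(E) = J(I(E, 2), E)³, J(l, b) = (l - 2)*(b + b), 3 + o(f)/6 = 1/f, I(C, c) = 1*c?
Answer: -607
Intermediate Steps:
I(C, c) = c
o(f) = -18 + 6/f
J(l, b) = 2*b*(-2 + l) (J(l, b) = (-2 + l)*(2*b) = 2*b*(-2 + l))
s(E) = 0 (s(E) = (2*E*(-2 + 2))³ = (2*E*0)³ = 0³ = 0)
u(s(o(4)), 50) - 1*457 = -3*50 - 1*457 = -150 - 457 = -607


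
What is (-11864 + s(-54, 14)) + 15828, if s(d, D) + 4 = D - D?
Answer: 3960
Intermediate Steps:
s(d, D) = -4 (s(d, D) = -4 + (D - D) = -4 + 0 = -4)
(-11864 + s(-54, 14)) + 15828 = (-11864 - 4) + 15828 = -11868 + 15828 = 3960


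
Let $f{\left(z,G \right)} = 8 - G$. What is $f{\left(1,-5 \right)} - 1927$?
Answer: $-1914$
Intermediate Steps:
$f{\left(1,-5 \right)} - 1927 = \left(8 - -5\right) - 1927 = \left(8 + 5\right) - 1927 = 13 - 1927 = -1914$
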